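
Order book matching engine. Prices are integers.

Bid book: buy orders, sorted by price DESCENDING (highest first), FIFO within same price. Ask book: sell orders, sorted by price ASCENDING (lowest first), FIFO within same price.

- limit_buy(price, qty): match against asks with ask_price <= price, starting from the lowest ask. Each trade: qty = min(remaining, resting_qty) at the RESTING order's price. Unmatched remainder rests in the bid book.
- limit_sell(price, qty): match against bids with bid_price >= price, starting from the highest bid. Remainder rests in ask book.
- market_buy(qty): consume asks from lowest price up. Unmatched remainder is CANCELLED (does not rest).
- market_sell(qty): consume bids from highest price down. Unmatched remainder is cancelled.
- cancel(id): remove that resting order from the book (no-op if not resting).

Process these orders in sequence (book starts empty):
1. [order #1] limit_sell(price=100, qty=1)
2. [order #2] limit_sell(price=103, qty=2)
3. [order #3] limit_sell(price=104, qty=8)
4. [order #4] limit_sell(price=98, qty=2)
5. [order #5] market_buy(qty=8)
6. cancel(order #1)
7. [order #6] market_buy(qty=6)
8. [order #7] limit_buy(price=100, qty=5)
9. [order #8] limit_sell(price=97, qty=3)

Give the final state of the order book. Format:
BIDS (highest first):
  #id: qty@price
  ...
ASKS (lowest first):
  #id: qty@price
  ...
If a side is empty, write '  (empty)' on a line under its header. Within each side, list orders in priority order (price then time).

Answer: BIDS (highest first):
  #7: 2@100
ASKS (lowest first):
  (empty)

Derivation:
After op 1 [order #1] limit_sell(price=100, qty=1): fills=none; bids=[-] asks=[#1:1@100]
After op 2 [order #2] limit_sell(price=103, qty=2): fills=none; bids=[-] asks=[#1:1@100 #2:2@103]
After op 3 [order #3] limit_sell(price=104, qty=8): fills=none; bids=[-] asks=[#1:1@100 #2:2@103 #3:8@104]
After op 4 [order #4] limit_sell(price=98, qty=2): fills=none; bids=[-] asks=[#4:2@98 #1:1@100 #2:2@103 #3:8@104]
After op 5 [order #5] market_buy(qty=8): fills=#5x#4:2@98 #5x#1:1@100 #5x#2:2@103 #5x#3:3@104; bids=[-] asks=[#3:5@104]
After op 6 cancel(order #1): fills=none; bids=[-] asks=[#3:5@104]
After op 7 [order #6] market_buy(qty=6): fills=#6x#3:5@104; bids=[-] asks=[-]
After op 8 [order #7] limit_buy(price=100, qty=5): fills=none; bids=[#7:5@100] asks=[-]
After op 9 [order #8] limit_sell(price=97, qty=3): fills=#7x#8:3@100; bids=[#7:2@100] asks=[-]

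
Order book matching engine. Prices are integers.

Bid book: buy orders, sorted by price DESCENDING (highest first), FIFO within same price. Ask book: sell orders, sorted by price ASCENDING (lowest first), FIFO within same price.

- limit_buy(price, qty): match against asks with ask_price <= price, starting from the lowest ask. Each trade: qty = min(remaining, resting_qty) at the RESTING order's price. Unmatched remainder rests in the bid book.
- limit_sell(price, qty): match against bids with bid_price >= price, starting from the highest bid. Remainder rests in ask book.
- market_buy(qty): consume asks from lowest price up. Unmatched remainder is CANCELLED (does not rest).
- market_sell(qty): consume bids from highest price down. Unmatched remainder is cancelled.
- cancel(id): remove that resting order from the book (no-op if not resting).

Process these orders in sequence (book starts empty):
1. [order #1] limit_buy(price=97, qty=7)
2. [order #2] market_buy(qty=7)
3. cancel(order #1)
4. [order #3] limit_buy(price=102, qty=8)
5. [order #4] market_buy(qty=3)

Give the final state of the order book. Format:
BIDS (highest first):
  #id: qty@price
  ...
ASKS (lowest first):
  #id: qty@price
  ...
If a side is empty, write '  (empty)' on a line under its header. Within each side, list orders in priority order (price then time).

Answer: BIDS (highest first):
  #3: 8@102
ASKS (lowest first):
  (empty)

Derivation:
After op 1 [order #1] limit_buy(price=97, qty=7): fills=none; bids=[#1:7@97] asks=[-]
After op 2 [order #2] market_buy(qty=7): fills=none; bids=[#1:7@97] asks=[-]
After op 3 cancel(order #1): fills=none; bids=[-] asks=[-]
After op 4 [order #3] limit_buy(price=102, qty=8): fills=none; bids=[#3:8@102] asks=[-]
After op 5 [order #4] market_buy(qty=3): fills=none; bids=[#3:8@102] asks=[-]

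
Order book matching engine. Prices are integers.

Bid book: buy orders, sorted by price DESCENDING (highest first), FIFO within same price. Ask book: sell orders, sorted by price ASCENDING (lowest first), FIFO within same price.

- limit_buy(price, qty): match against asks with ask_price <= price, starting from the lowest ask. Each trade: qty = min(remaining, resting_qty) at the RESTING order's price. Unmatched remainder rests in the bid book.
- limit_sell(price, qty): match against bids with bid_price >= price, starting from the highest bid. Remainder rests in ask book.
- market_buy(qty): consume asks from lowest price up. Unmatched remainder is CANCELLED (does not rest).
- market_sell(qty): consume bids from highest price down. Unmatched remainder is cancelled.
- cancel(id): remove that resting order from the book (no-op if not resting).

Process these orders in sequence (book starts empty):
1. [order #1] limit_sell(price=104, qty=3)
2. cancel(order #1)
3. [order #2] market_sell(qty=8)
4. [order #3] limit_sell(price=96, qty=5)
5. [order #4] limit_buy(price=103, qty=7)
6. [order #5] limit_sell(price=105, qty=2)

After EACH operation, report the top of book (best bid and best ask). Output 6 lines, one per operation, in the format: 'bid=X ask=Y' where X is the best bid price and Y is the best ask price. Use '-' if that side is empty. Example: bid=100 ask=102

Answer: bid=- ask=104
bid=- ask=-
bid=- ask=-
bid=- ask=96
bid=103 ask=-
bid=103 ask=105

Derivation:
After op 1 [order #1] limit_sell(price=104, qty=3): fills=none; bids=[-] asks=[#1:3@104]
After op 2 cancel(order #1): fills=none; bids=[-] asks=[-]
After op 3 [order #2] market_sell(qty=8): fills=none; bids=[-] asks=[-]
After op 4 [order #3] limit_sell(price=96, qty=5): fills=none; bids=[-] asks=[#3:5@96]
After op 5 [order #4] limit_buy(price=103, qty=7): fills=#4x#3:5@96; bids=[#4:2@103] asks=[-]
After op 6 [order #5] limit_sell(price=105, qty=2): fills=none; bids=[#4:2@103] asks=[#5:2@105]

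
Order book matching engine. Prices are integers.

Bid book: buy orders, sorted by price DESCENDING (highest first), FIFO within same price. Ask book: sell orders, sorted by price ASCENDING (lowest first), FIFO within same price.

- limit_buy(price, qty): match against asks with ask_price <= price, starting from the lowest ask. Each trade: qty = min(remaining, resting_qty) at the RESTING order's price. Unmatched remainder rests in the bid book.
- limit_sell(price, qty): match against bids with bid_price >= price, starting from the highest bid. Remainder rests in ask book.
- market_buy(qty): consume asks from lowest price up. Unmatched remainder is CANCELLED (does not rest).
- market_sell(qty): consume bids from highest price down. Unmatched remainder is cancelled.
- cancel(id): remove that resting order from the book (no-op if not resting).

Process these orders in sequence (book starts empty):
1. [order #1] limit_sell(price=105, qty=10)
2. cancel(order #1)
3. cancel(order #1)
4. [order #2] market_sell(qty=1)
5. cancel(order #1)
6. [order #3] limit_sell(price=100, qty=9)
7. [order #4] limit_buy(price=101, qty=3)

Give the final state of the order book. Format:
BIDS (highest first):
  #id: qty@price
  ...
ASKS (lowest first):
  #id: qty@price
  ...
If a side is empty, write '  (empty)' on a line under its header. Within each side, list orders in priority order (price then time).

After op 1 [order #1] limit_sell(price=105, qty=10): fills=none; bids=[-] asks=[#1:10@105]
After op 2 cancel(order #1): fills=none; bids=[-] asks=[-]
After op 3 cancel(order #1): fills=none; bids=[-] asks=[-]
After op 4 [order #2] market_sell(qty=1): fills=none; bids=[-] asks=[-]
After op 5 cancel(order #1): fills=none; bids=[-] asks=[-]
After op 6 [order #3] limit_sell(price=100, qty=9): fills=none; bids=[-] asks=[#3:9@100]
After op 7 [order #4] limit_buy(price=101, qty=3): fills=#4x#3:3@100; bids=[-] asks=[#3:6@100]

Answer: BIDS (highest first):
  (empty)
ASKS (lowest first):
  #3: 6@100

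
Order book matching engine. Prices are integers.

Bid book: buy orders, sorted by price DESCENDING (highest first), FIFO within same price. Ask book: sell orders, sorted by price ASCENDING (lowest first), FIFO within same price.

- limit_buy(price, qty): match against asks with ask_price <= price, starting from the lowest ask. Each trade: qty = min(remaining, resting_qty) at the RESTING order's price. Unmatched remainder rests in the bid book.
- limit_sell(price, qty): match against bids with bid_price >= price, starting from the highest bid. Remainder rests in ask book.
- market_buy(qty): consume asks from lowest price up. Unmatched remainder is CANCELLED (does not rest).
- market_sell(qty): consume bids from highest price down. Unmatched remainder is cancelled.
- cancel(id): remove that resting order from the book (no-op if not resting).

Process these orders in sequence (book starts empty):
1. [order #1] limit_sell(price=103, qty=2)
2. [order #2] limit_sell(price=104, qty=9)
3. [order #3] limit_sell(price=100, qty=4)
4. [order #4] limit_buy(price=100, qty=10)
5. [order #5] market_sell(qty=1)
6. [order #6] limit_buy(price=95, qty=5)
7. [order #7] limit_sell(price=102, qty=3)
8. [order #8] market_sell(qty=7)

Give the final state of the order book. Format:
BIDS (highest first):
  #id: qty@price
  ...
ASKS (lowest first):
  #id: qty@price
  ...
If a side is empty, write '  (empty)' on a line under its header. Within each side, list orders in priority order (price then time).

After op 1 [order #1] limit_sell(price=103, qty=2): fills=none; bids=[-] asks=[#1:2@103]
After op 2 [order #2] limit_sell(price=104, qty=9): fills=none; bids=[-] asks=[#1:2@103 #2:9@104]
After op 3 [order #3] limit_sell(price=100, qty=4): fills=none; bids=[-] asks=[#3:4@100 #1:2@103 #2:9@104]
After op 4 [order #4] limit_buy(price=100, qty=10): fills=#4x#3:4@100; bids=[#4:6@100] asks=[#1:2@103 #2:9@104]
After op 5 [order #5] market_sell(qty=1): fills=#4x#5:1@100; bids=[#4:5@100] asks=[#1:2@103 #2:9@104]
After op 6 [order #6] limit_buy(price=95, qty=5): fills=none; bids=[#4:5@100 #6:5@95] asks=[#1:2@103 #2:9@104]
After op 7 [order #7] limit_sell(price=102, qty=3): fills=none; bids=[#4:5@100 #6:5@95] asks=[#7:3@102 #1:2@103 #2:9@104]
After op 8 [order #8] market_sell(qty=7): fills=#4x#8:5@100 #6x#8:2@95; bids=[#6:3@95] asks=[#7:3@102 #1:2@103 #2:9@104]

Answer: BIDS (highest first):
  #6: 3@95
ASKS (lowest first):
  #7: 3@102
  #1: 2@103
  #2: 9@104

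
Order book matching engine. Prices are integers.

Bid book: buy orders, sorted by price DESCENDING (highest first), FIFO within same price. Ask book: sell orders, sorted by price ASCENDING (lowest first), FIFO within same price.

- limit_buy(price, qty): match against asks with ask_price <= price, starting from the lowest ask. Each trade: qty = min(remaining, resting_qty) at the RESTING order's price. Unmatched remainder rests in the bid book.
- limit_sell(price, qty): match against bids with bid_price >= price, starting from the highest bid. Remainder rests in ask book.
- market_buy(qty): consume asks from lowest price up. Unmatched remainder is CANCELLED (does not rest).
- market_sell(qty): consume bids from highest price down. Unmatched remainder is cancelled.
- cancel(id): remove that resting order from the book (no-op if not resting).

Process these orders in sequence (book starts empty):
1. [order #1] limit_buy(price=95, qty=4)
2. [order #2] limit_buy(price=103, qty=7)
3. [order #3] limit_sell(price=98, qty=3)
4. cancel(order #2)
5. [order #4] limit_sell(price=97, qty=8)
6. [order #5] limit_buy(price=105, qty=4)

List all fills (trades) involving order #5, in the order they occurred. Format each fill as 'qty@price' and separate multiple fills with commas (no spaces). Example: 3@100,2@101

After op 1 [order #1] limit_buy(price=95, qty=4): fills=none; bids=[#1:4@95] asks=[-]
After op 2 [order #2] limit_buy(price=103, qty=7): fills=none; bids=[#2:7@103 #1:4@95] asks=[-]
After op 3 [order #3] limit_sell(price=98, qty=3): fills=#2x#3:3@103; bids=[#2:4@103 #1:4@95] asks=[-]
After op 4 cancel(order #2): fills=none; bids=[#1:4@95] asks=[-]
After op 5 [order #4] limit_sell(price=97, qty=8): fills=none; bids=[#1:4@95] asks=[#4:8@97]
After op 6 [order #5] limit_buy(price=105, qty=4): fills=#5x#4:4@97; bids=[#1:4@95] asks=[#4:4@97]

Answer: 4@97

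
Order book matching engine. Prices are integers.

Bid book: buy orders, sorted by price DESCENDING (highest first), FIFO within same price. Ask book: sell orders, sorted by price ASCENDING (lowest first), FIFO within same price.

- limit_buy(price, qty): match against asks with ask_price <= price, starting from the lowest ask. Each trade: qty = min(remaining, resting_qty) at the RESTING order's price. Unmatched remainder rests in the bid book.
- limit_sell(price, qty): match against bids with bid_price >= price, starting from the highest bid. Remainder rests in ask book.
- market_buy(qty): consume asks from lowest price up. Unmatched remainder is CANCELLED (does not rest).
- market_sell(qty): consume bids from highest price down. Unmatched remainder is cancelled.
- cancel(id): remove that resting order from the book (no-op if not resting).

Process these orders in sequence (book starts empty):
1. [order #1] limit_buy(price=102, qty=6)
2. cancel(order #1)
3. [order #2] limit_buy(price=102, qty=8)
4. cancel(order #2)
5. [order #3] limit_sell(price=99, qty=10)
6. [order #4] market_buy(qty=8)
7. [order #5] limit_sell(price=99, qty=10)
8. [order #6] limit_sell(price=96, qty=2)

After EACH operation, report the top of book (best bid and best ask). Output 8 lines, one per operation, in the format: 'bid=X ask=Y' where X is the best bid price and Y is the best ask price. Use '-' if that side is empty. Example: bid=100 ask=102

After op 1 [order #1] limit_buy(price=102, qty=6): fills=none; bids=[#1:6@102] asks=[-]
After op 2 cancel(order #1): fills=none; bids=[-] asks=[-]
After op 3 [order #2] limit_buy(price=102, qty=8): fills=none; bids=[#2:8@102] asks=[-]
After op 4 cancel(order #2): fills=none; bids=[-] asks=[-]
After op 5 [order #3] limit_sell(price=99, qty=10): fills=none; bids=[-] asks=[#3:10@99]
After op 6 [order #4] market_buy(qty=8): fills=#4x#3:8@99; bids=[-] asks=[#3:2@99]
After op 7 [order #5] limit_sell(price=99, qty=10): fills=none; bids=[-] asks=[#3:2@99 #5:10@99]
After op 8 [order #6] limit_sell(price=96, qty=2): fills=none; bids=[-] asks=[#6:2@96 #3:2@99 #5:10@99]

Answer: bid=102 ask=-
bid=- ask=-
bid=102 ask=-
bid=- ask=-
bid=- ask=99
bid=- ask=99
bid=- ask=99
bid=- ask=96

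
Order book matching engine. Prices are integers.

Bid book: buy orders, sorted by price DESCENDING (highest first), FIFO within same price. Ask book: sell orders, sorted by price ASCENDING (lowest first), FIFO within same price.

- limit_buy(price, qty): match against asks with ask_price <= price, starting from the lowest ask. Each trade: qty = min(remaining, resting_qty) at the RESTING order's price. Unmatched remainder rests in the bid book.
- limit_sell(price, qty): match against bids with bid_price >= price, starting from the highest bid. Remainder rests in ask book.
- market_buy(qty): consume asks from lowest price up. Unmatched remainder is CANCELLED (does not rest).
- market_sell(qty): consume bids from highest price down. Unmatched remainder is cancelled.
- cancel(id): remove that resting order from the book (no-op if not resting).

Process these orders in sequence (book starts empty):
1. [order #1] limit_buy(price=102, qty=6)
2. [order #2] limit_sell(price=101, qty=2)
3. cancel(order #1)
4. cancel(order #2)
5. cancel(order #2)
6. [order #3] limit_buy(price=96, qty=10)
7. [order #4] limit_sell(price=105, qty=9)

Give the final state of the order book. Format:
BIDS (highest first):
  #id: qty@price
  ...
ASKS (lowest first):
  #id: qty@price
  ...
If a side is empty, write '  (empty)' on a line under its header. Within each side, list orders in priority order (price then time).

After op 1 [order #1] limit_buy(price=102, qty=6): fills=none; bids=[#1:6@102] asks=[-]
After op 2 [order #2] limit_sell(price=101, qty=2): fills=#1x#2:2@102; bids=[#1:4@102] asks=[-]
After op 3 cancel(order #1): fills=none; bids=[-] asks=[-]
After op 4 cancel(order #2): fills=none; bids=[-] asks=[-]
After op 5 cancel(order #2): fills=none; bids=[-] asks=[-]
After op 6 [order #3] limit_buy(price=96, qty=10): fills=none; bids=[#3:10@96] asks=[-]
After op 7 [order #4] limit_sell(price=105, qty=9): fills=none; bids=[#3:10@96] asks=[#4:9@105]

Answer: BIDS (highest first):
  #3: 10@96
ASKS (lowest first):
  #4: 9@105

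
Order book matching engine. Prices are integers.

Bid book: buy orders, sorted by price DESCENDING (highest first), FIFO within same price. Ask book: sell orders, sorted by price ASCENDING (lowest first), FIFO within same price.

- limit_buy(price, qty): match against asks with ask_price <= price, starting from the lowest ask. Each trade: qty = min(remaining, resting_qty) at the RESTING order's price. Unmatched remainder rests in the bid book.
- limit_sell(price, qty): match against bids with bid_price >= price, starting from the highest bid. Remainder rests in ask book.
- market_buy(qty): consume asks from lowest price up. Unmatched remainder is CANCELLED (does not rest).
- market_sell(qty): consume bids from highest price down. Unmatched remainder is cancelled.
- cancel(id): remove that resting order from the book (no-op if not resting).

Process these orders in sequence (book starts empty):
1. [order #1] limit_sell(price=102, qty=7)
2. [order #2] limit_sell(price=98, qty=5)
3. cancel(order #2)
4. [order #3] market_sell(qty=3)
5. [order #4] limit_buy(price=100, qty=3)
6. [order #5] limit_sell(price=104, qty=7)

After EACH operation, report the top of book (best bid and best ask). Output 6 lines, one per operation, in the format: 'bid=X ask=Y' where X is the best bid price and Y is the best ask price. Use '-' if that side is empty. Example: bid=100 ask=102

After op 1 [order #1] limit_sell(price=102, qty=7): fills=none; bids=[-] asks=[#1:7@102]
After op 2 [order #2] limit_sell(price=98, qty=5): fills=none; bids=[-] asks=[#2:5@98 #1:7@102]
After op 3 cancel(order #2): fills=none; bids=[-] asks=[#1:7@102]
After op 4 [order #3] market_sell(qty=3): fills=none; bids=[-] asks=[#1:7@102]
After op 5 [order #4] limit_buy(price=100, qty=3): fills=none; bids=[#4:3@100] asks=[#1:7@102]
After op 6 [order #5] limit_sell(price=104, qty=7): fills=none; bids=[#4:3@100] asks=[#1:7@102 #5:7@104]

Answer: bid=- ask=102
bid=- ask=98
bid=- ask=102
bid=- ask=102
bid=100 ask=102
bid=100 ask=102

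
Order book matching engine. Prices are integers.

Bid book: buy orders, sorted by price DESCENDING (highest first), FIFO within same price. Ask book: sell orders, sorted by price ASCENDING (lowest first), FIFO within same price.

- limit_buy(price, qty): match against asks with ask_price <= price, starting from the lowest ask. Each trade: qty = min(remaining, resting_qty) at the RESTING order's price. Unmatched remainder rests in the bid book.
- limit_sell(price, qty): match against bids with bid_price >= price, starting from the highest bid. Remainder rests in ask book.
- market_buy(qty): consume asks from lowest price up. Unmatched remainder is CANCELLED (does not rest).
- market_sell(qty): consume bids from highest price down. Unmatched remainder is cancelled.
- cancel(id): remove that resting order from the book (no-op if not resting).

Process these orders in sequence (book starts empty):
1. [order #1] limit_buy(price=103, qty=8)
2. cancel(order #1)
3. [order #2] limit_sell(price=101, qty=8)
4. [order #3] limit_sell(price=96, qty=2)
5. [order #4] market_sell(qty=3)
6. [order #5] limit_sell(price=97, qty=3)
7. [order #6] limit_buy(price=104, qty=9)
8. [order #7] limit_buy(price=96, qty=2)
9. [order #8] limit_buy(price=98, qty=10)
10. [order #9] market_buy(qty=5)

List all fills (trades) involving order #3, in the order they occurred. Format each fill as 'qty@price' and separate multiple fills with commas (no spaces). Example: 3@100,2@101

Answer: 2@96

Derivation:
After op 1 [order #1] limit_buy(price=103, qty=8): fills=none; bids=[#1:8@103] asks=[-]
After op 2 cancel(order #1): fills=none; bids=[-] asks=[-]
After op 3 [order #2] limit_sell(price=101, qty=8): fills=none; bids=[-] asks=[#2:8@101]
After op 4 [order #3] limit_sell(price=96, qty=2): fills=none; bids=[-] asks=[#3:2@96 #2:8@101]
After op 5 [order #4] market_sell(qty=3): fills=none; bids=[-] asks=[#3:2@96 #2:8@101]
After op 6 [order #5] limit_sell(price=97, qty=3): fills=none; bids=[-] asks=[#3:2@96 #5:3@97 #2:8@101]
After op 7 [order #6] limit_buy(price=104, qty=9): fills=#6x#3:2@96 #6x#5:3@97 #6x#2:4@101; bids=[-] asks=[#2:4@101]
After op 8 [order #7] limit_buy(price=96, qty=2): fills=none; bids=[#7:2@96] asks=[#2:4@101]
After op 9 [order #8] limit_buy(price=98, qty=10): fills=none; bids=[#8:10@98 #7:2@96] asks=[#2:4@101]
After op 10 [order #9] market_buy(qty=5): fills=#9x#2:4@101; bids=[#8:10@98 #7:2@96] asks=[-]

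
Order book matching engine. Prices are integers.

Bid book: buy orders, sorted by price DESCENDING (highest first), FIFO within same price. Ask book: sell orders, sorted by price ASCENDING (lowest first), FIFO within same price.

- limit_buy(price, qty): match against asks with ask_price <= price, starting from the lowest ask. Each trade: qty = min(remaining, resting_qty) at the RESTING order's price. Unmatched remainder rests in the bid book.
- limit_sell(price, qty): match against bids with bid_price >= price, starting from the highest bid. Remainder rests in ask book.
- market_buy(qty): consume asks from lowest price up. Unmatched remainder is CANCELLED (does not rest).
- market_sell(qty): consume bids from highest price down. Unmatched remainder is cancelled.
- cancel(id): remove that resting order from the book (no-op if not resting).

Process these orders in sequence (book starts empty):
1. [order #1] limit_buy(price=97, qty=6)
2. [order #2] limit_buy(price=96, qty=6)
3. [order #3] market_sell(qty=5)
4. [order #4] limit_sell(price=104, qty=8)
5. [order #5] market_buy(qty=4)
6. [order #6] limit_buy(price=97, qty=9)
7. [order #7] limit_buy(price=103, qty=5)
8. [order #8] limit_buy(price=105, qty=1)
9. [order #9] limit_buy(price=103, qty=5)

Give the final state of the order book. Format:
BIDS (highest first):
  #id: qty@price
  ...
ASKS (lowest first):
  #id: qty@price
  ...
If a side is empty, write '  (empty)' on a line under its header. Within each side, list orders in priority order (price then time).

Answer: BIDS (highest first):
  #7: 5@103
  #9: 5@103
  #1: 1@97
  #6: 9@97
  #2: 6@96
ASKS (lowest first):
  #4: 3@104

Derivation:
After op 1 [order #1] limit_buy(price=97, qty=6): fills=none; bids=[#1:6@97] asks=[-]
After op 2 [order #2] limit_buy(price=96, qty=6): fills=none; bids=[#1:6@97 #2:6@96] asks=[-]
After op 3 [order #3] market_sell(qty=5): fills=#1x#3:5@97; bids=[#1:1@97 #2:6@96] asks=[-]
After op 4 [order #4] limit_sell(price=104, qty=8): fills=none; bids=[#1:1@97 #2:6@96] asks=[#4:8@104]
After op 5 [order #5] market_buy(qty=4): fills=#5x#4:4@104; bids=[#1:1@97 #2:6@96] asks=[#4:4@104]
After op 6 [order #6] limit_buy(price=97, qty=9): fills=none; bids=[#1:1@97 #6:9@97 #2:6@96] asks=[#4:4@104]
After op 7 [order #7] limit_buy(price=103, qty=5): fills=none; bids=[#7:5@103 #1:1@97 #6:9@97 #2:6@96] asks=[#4:4@104]
After op 8 [order #8] limit_buy(price=105, qty=1): fills=#8x#4:1@104; bids=[#7:5@103 #1:1@97 #6:9@97 #2:6@96] asks=[#4:3@104]
After op 9 [order #9] limit_buy(price=103, qty=5): fills=none; bids=[#7:5@103 #9:5@103 #1:1@97 #6:9@97 #2:6@96] asks=[#4:3@104]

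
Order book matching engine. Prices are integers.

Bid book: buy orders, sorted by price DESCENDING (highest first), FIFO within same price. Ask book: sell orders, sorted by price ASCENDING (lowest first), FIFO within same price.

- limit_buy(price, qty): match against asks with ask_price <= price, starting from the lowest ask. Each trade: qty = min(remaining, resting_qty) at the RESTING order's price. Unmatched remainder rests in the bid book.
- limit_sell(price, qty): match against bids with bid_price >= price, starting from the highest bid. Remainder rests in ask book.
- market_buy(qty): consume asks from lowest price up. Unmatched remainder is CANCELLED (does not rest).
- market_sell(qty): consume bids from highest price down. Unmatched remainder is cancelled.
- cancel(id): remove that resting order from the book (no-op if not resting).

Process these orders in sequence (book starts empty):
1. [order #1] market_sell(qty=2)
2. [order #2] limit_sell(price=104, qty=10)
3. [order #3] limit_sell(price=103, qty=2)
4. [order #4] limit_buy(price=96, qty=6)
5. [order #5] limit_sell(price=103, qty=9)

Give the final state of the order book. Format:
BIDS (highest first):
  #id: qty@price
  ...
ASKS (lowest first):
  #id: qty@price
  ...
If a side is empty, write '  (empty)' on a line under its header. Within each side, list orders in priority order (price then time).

Answer: BIDS (highest first):
  #4: 6@96
ASKS (lowest first):
  #3: 2@103
  #5: 9@103
  #2: 10@104

Derivation:
After op 1 [order #1] market_sell(qty=2): fills=none; bids=[-] asks=[-]
After op 2 [order #2] limit_sell(price=104, qty=10): fills=none; bids=[-] asks=[#2:10@104]
After op 3 [order #3] limit_sell(price=103, qty=2): fills=none; bids=[-] asks=[#3:2@103 #2:10@104]
After op 4 [order #4] limit_buy(price=96, qty=6): fills=none; bids=[#4:6@96] asks=[#3:2@103 #2:10@104]
After op 5 [order #5] limit_sell(price=103, qty=9): fills=none; bids=[#4:6@96] asks=[#3:2@103 #5:9@103 #2:10@104]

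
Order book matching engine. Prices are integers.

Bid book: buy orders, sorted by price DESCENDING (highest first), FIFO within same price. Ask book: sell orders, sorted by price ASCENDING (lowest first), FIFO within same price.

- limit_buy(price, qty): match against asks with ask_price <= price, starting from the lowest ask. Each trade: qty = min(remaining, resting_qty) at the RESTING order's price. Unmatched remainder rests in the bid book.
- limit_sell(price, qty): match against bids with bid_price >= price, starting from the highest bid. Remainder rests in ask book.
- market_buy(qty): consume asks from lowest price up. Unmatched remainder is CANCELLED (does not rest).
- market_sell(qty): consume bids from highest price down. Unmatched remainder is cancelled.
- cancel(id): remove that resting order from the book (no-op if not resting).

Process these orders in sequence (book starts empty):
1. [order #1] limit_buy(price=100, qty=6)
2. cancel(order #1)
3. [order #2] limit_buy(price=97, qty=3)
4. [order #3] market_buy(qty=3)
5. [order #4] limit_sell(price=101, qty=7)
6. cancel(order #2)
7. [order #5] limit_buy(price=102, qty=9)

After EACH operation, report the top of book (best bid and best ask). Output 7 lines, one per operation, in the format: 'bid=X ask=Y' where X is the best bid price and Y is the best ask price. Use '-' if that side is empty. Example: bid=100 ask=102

Answer: bid=100 ask=-
bid=- ask=-
bid=97 ask=-
bid=97 ask=-
bid=97 ask=101
bid=- ask=101
bid=102 ask=-

Derivation:
After op 1 [order #1] limit_buy(price=100, qty=6): fills=none; bids=[#1:6@100] asks=[-]
After op 2 cancel(order #1): fills=none; bids=[-] asks=[-]
After op 3 [order #2] limit_buy(price=97, qty=3): fills=none; bids=[#2:3@97] asks=[-]
After op 4 [order #3] market_buy(qty=3): fills=none; bids=[#2:3@97] asks=[-]
After op 5 [order #4] limit_sell(price=101, qty=7): fills=none; bids=[#2:3@97] asks=[#4:7@101]
After op 6 cancel(order #2): fills=none; bids=[-] asks=[#4:7@101]
After op 7 [order #5] limit_buy(price=102, qty=9): fills=#5x#4:7@101; bids=[#5:2@102] asks=[-]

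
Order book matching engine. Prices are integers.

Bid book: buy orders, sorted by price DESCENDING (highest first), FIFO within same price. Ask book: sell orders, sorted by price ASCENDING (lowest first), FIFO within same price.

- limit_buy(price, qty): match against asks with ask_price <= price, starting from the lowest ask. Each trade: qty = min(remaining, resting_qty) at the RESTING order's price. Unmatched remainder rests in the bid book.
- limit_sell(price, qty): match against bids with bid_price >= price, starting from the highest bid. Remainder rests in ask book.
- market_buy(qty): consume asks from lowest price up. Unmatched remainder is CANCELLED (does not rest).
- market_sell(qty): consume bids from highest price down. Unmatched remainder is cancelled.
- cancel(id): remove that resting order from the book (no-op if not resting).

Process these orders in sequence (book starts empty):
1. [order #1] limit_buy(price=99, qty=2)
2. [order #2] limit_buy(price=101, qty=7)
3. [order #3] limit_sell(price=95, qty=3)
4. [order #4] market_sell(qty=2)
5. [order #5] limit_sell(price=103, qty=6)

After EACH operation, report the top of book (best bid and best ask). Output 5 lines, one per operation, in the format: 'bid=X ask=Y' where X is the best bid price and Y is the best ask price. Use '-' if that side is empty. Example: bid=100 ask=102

Answer: bid=99 ask=-
bid=101 ask=-
bid=101 ask=-
bid=101 ask=-
bid=101 ask=103

Derivation:
After op 1 [order #1] limit_buy(price=99, qty=2): fills=none; bids=[#1:2@99] asks=[-]
After op 2 [order #2] limit_buy(price=101, qty=7): fills=none; bids=[#2:7@101 #1:2@99] asks=[-]
After op 3 [order #3] limit_sell(price=95, qty=3): fills=#2x#3:3@101; bids=[#2:4@101 #1:2@99] asks=[-]
After op 4 [order #4] market_sell(qty=2): fills=#2x#4:2@101; bids=[#2:2@101 #1:2@99] asks=[-]
After op 5 [order #5] limit_sell(price=103, qty=6): fills=none; bids=[#2:2@101 #1:2@99] asks=[#5:6@103]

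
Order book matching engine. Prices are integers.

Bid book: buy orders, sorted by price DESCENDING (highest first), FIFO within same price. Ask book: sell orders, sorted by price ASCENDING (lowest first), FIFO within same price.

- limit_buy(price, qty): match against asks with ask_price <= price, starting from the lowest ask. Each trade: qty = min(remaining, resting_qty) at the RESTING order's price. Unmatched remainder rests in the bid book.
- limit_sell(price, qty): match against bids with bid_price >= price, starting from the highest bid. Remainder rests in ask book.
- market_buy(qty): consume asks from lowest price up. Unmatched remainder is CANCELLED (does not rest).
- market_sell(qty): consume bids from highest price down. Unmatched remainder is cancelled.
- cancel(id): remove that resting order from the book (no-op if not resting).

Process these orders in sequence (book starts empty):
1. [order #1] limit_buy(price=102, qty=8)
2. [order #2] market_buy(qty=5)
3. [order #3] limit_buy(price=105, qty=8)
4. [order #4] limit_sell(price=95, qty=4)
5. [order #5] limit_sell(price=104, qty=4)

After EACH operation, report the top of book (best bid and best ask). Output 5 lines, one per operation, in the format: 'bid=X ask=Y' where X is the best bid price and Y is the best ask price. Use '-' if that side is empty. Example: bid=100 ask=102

Answer: bid=102 ask=-
bid=102 ask=-
bid=105 ask=-
bid=105 ask=-
bid=102 ask=-

Derivation:
After op 1 [order #1] limit_buy(price=102, qty=8): fills=none; bids=[#1:8@102] asks=[-]
After op 2 [order #2] market_buy(qty=5): fills=none; bids=[#1:8@102] asks=[-]
After op 3 [order #3] limit_buy(price=105, qty=8): fills=none; bids=[#3:8@105 #1:8@102] asks=[-]
After op 4 [order #4] limit_sell(price=95, qty=4): fills=#3x#4:4@105; bids=[#3:4@105 #1:8@102] asks=[-]
After op 5 [order #5] limit_sell(price=104, qty=4): fills=#3x#5:4@105; bids=[#1:8@102] asks=[-]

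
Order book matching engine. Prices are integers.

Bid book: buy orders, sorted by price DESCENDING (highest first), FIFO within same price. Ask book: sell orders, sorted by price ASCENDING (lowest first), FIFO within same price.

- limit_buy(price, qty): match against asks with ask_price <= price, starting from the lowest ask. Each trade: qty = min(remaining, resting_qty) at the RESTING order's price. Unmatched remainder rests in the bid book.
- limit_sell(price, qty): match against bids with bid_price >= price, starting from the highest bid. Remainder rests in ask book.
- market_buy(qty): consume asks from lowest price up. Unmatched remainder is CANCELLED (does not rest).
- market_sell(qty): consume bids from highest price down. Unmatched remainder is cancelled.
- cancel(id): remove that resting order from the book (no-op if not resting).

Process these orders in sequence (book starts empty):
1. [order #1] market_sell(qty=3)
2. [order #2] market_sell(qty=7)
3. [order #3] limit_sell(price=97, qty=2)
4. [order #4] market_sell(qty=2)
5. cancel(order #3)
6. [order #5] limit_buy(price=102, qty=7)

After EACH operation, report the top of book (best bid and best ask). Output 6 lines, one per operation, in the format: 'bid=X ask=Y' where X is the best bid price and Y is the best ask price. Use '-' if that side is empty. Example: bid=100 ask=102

After op 1 [order #1] market_sell(qty=3): fills=none; bids=[-] asks=[-]
After op 2 [order #2] market_sell(qty=7): fills=none; bids=[-] asks=[-]
After op 3 [order #3] limit_sell(price=97, qty=2): fills=none; bids=[-] asks=[#3:2@97]
After op 4 [order #4] market_sell(qty=2): fills=none; bids=[-] asks=[#3:2@97]
After op 5 cancel(order #3): fills=none; bids=[-] asks=[-]
After op 6 [order #5] limit_buy(price=102, qty=7): fills=none; bids=[#5:7@102] asks=[-]

Answer: bid=- ask=-
bid=- ask=-
bid=- ask=97
bid=- ask=97
bid=- ask=-
bid=102 ask=-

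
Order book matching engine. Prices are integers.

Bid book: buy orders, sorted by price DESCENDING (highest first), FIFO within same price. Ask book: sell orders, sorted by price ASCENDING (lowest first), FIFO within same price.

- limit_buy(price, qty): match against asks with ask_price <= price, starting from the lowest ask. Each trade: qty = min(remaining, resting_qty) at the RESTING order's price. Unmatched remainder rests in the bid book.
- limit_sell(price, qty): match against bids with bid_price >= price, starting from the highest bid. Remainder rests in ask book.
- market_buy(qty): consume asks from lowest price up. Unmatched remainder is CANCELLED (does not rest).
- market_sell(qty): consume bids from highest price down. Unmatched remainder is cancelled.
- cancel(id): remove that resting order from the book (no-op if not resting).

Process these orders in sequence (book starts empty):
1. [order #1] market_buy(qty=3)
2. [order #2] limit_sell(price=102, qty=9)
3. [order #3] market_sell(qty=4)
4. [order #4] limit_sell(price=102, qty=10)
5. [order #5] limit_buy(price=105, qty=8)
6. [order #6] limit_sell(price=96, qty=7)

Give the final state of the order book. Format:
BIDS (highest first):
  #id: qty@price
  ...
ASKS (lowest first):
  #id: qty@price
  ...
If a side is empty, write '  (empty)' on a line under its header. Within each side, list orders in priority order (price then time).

After op 1 [order #1] market_buy(qty=3): fills=none; bids=[-] asks=[-]
After op 2 [order #2] limit_sell(price=102, qty=9): fills=none; bids=[-] asks=[#2:9@102]
After op 3 [order #3] market_sell(qty=4): fills=none; bids=[-] asks=[#2:9@102]
After op 4 [order #4] limit_sell(price=102, qty=10): fills=none; bids=[-] asks=[#2:9@102 #4:10@102]
After op 5 [order #5] limit_buy(price=105, qty=8): fills=#5x#2:8@102; bids=[-] asks=[#2:1@102 #4:10@102]
After op 6 [order #6] limit_sell(price=96, qty=7): fills=none; bids=[-] asks=[#6:7@96 #2:1@102 #4:10@102]

Answer: BIDS (highest first):
  (empty)
ASKS (lowest first):
  #6: 7@96
  #2: 1@102
  #4: 10@102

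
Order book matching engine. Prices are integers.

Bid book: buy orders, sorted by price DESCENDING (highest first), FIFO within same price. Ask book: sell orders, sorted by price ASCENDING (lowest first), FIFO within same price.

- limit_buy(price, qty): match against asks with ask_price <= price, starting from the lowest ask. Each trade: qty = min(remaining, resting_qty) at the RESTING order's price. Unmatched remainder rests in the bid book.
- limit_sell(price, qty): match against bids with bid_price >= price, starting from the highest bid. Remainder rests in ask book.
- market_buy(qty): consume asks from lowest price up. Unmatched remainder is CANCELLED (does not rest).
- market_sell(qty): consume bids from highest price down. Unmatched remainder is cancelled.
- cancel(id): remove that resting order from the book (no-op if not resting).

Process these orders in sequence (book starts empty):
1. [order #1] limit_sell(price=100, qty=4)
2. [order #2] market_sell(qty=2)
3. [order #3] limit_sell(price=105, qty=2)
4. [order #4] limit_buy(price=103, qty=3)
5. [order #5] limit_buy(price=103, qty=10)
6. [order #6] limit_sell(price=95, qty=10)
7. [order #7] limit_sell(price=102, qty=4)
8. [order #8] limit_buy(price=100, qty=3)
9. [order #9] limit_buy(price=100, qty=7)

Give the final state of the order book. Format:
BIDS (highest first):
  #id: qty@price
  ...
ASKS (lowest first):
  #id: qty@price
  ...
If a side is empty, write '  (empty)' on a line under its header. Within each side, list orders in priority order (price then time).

Answer: BIDS (highest first):
  #8: 2@100
  #9: 7@100
ASKS (lowest first):
  #7: 4@102
  #3: 2@105

Derivation:
After op 1 [order #1] limit_sell(price=100, qty=4): fills=none; bids=[-] asks=[#1:4@100]
After op 2 [order #2] market_sell(qty=2): fills=none; bids=[-] asks=[#1:4@100]
After op 3 [order #3] limit_sell(price=105, qty=2): fills=none; bids=[-] asks=[#1:4@100 #3:2@105]
After op 4 [order #4] limit_buy(price=103, qty=3): fills=#4x#1:3@100; bids=[-] asks=[#1:1@100 #3:2@105]
After op 5 [order #5] limit_buy(price=103, qty=10): fills=#5x#1:1@100; bids=[#5:9@103] asks=[#3:2@105]
After op 6 [order #6] limit_sell(price=95, qty=10): fills=#5x#6:9@103; bids=[-] asks=[#6:1@95 #3:2@105]
After op 7 [order #7] limit_sell(price=102, qty=4): fills=none; bids=[-] asks=[#6:1@95 #7:4@102 #3:2@105]
After op 8 [order #8] limit_buy(price=100, qty=3): fills=#8x#6:1@95; bids=[#8:2@100] asks=[#7:4@102 #3:2@105]
After op 9 [order #9] limit_buy(price=100, qty=7): fills=none; bids=[#8:2@100 #9:7@100] asks=[#7:4@102 #3:2@105]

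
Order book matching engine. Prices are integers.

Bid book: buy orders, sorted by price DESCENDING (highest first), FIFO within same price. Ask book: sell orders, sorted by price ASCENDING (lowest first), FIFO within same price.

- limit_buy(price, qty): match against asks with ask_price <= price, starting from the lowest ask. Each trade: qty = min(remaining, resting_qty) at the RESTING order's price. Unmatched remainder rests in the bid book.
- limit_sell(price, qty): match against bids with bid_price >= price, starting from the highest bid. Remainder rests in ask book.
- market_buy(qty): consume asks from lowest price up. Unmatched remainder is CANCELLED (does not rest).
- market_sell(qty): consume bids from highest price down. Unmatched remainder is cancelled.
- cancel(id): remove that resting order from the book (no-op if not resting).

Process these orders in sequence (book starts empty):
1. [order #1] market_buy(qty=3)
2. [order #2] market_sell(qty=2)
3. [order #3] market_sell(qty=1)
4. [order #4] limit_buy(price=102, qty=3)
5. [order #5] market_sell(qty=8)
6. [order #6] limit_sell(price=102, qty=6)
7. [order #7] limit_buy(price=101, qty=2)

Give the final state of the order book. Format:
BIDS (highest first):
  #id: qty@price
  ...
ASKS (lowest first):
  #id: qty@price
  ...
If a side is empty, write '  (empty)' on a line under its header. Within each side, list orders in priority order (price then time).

Answer: BIDS (highest first):
  #7: 2@101
ASKS (lowest first):
  #6: 6@102

Derivation:
After op 1 [order #1] market_buy(qty=3): fills=none; bids=[-] asks=[-]
After op 2 [order #2] market_sell(qty=2): fills=none; bids=[-] asks=[-]
After op 3 [order #3] market_sell(qty=1): fills=none; bids=[-] asks=[-]
After op 4 [order #4] limit_buy(price=102, qty=3): fills=none; bids=[#4:3@102] asks=[-]
After op 5 [order #5] market_sell(qty=8): fills=#4x#5:3@102; bids=[-] asks=[-]
After op 6 [order #6] limit_sell(price=102, qty=6): fills=none; bids=[-] asks=[#6:6@102]
After op 7 [order #7] limit_buy(price=101, qty=2): fills=none; bids=[#7:2@101] asks=[#6:6@102]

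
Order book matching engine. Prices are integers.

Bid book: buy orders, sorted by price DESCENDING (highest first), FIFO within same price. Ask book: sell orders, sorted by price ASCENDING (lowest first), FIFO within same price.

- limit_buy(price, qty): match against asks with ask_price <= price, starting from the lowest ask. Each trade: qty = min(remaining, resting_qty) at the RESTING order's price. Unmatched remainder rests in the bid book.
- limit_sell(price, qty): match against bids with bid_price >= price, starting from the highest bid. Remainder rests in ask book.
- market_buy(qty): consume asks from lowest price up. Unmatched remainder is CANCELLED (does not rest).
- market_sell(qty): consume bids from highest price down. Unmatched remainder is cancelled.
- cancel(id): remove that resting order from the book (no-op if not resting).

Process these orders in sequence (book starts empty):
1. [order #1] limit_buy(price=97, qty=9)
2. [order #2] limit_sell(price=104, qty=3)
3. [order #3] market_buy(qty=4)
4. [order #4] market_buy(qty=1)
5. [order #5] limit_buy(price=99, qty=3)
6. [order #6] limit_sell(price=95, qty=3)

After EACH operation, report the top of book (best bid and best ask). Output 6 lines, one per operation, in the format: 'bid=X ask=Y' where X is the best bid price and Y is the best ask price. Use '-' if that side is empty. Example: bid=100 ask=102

Answer: bid=97 ask=-
bid=97 ask=104
bid=97 ask=-
bid=97 ask=-
bid=99 ask=-
bid=97 ask=-

Derivation:
After op 1 [order #1] limit_buy(price=97, qty=9): fills=none; bids=[#1:9@97] asks=[-]
After op 2 [order #2] limit_sell(price=104, qty=3): fills=none; bids=[#1:9@97] asks=[#2:3@104]
After op 3 [order #3] market_buy(qty=4): fills=#3x#2:3@104; bids=[#1:9@97] asks=[-]
After op 4 [order #4] market_buy(qty=1): fills=none; bids=[#1:9@97] asks=[-]
After op 5 [order #5] limit_buy(price=99, qty=3): fills=none; bids=[#5:3@99 #1:9@97] asks=[-]
After op 6 [order #6] limit_sell(price=95, qty=3): fills=#5x#6:3@99; bids=[#1:9@97] asks=[-]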